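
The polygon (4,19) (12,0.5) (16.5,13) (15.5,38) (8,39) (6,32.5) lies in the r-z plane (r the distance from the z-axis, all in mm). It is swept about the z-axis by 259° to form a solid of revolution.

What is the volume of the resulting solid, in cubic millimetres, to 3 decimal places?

Profile (r,z), 6 vertices: (4,19) (12,0.5) (16.5,13) (15.5,38) (8,39) (6,32.5)
edge 0: (4,19)→(12,0.5)  cross = 4·0.5 − 12·19 = -226.0000; (r_i+r_j)·cross = 16·-226.0000 = -3616.0000
edge 1: (12,0.5)→(16.5,13)  cross = 12·13 − 16.5·0.5 = 147.7500; (r_i+r_j)·cross = 28.5·147.7500 = 4210.8750
edge 2: (16.5,13)→(15.5,38)  cross = 16.5·38 − 15.5·13 = 425.5000; (r_i+r_j)·cross = 32·425.5000 = 13616.0000
edge 3: (15.5,38)→(8,39)  cross = 15.5·39 − 8·38 = 300.5000; (r_i+r_j)·cross = 23.5·300.5000 = 7061.7500
edge 4: (8,39)→(6,32.5)  cross = 8·32.5 − 6·39 = 26.0000; (r_i+r_j)·cross = 14·26.0000 = 364.0000
edge 5: (6,32.5)→(4,19)  cross = 6·19 − 4·32.5 = -16.0000; (r_i+r_j)·cross = 10·-16.0000 = -160.0000
Σcross = 657.7500 → A = |Σcross|/2 = 328.8750 mm²
Σ(r_i+r_j)·cross = 21476.6250 → first moment M = |Σ|/6 = 3579.4375
R_c = M/A = 3579.4375/328.8750 = 10.8839 mm
θ = 259° = 4.520403 rad
V = θ·R_c·A = 4.520403·10.8839·328.8750 = 16180.499 mm³

Volume = 16180.499 mm³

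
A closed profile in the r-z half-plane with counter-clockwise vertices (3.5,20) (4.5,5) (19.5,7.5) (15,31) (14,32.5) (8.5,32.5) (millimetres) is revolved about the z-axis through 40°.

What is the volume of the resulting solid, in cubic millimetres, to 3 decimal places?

Profile (r,z), 6 vertices: (3.5,20) (4.5,5) (19.5,7.5) (15,31) (14,32.5) (8.5,32.5)
edge 0: (3.5,20)→(4.5,5)  cross = 3.5·5 − 4.5·20 = -72.5000; (r_i+r_j)·cross = 8·-72.5000 = -580.0000
edge 1: (4.5,5)→(19.5,7.5)  cross = 4.5·7.5 − 19.5·5 = -63.7500; (r_i+r_j)·cross = 24·-63.7500 = -1530.0000
edge 2: (19.5,7.5)→(15,31)  cross = 19.5·31 − 15·7.5 = 492.0000; (r_i+r_j)·cross = 34.5·492.0000 = 16974.0000
edge 3: (15,31)→(14,32.5)  cross = 15·32.5 − 14·31 = 53.5000; (r_i+r_j)·cross = 29·53.5000 = 1551.5000
edge 4: (14,32.5)→(8.5,32.5)  cross = 14·32.5 − 8.5·32.5 = 178.7500; (r_i+r_j)·cross = 22.5·178.7500 = 4021.8750
edge 5: (8.5,32.5)→(3.5,20)  cross = 8.5·20 − 3.5·32.5 = 56.2500; (r_i+r_j)·cross = 12·56.2500 = 675.0000
Σcross = 644.2500 → A = |Σcross|/2 = 322.1250 mm²
Σ(r_i+r_j)·cross = 21112.3750 → first moment M = |Σ|/6 = 3518.7292
R_c = M/A = 3518.7292/322.1250 = 10.9235 mm
θ = 40° = 0.698132 rad
V = θ·R_c·A = 0.698132·10.9235·322.1250 = 2456.536 mm³

Volume = 2456.536 mm³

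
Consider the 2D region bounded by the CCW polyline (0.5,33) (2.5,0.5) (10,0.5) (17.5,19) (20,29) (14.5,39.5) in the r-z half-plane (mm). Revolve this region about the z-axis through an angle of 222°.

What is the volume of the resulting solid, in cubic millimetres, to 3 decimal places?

Profile (r,z), 6 vertices: (0.5,33) (2.5,0.5) (10,0.5) (17.5,19) (20,29) (14.5,39.5)
edge 0: (0.5,33)→(2.5,0.5)  cross = 0.5·0.5 − 2.5·33 = -82.2500; (r_i+r_j)·cross = 3·-82.2500 = -246.7500
edge 1: (2.5,0.5)→(10,0.5)  cross = 2.5·0.5 − 10·0.5 = -3.7500; (r_i+r_j)·cross = 12.5·-3.7500 = -46.8750
edge 2: (10,0.5)→(17.5,19)  cross = 10·19 − 17.5·0.5 = 181.2500; (r_i+r_j)·cross = 27.5·181.2500 = 4984.3750
edge 3: (17.5,19)→(20,29)  cross = 17.5·29 − 20·19 = 127.5000; (r_i+r_j)·cross = 37.5·127.5000 = 4781.2500
edge 4: (20,29)→(14.5,39.5)  cross = 20·39.5 − 14.5·29 = 369.5000; (r_i+r_j)·cross = 34.5·369.5000 = 12747.7500
edge 5: (14.5,39.5)→(0.5,33)  cross = 14.5·33 − 0.5·39.5 = 458.7500; (r_i+r_j)·cross = 15·458.7500 = 6881.2500
Σcross = 1051.0000 → A = |Σcross|/2 = 525.5000 mm²
Σ(r_i+r_j)·cross = 29101.0000 → first moment M = |Σ|/6 = 4850.1667
R_c = M/A = 4850.1667/525.5000 = 9.2296 mm
θ = 222° = 3.874631 rad
V = θ·R_c·A = 3.874631·9.2296·525.5000 = 18792.606 mm³

Volume = 18792.606 mm³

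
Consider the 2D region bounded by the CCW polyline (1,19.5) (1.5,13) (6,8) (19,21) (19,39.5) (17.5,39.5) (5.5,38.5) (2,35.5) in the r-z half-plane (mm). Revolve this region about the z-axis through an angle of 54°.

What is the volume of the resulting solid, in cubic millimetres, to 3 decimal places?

Volume = 4041.796 mm³

Profile (r,z), 8 vertices: (1,19.5) (1.5,13) (6,8) (19,21) (19,39.5) (17.5,39.5) (5.5,38.5) (2,35.5)
edge 0: (1,19.5)→(1.5,13)  cross = 1·13 − 1.5·19.5 = -16.2500; (r_i+r_j)·cross = 2.5·-16.2500 = -40.6250
edge 1: (1.5,13)→(6,8)  cross = 1.5·8 − 6·13 = -66.0000; (r_i+r_j)·cross = 7.5·-66.0000 = -495.0000
edge 2: (6,8)→(19,21)  cross = 6·21 − 19·8 = -26.0000; (r_i+r_j)·cross = 25·-26.0000 = -650.0000
edge 3: (19,21)→(19,39.5)  cross = 19·39.5 − 19·21 = 351.5000; (r_i+r_j)·cross = 38·351.5000 = 13357.0000
edge 4: (19,39.5)→(17.5,39.5)  cross = 19·39.5 − 17.5·39.5 = 59.2500; (r_i+r_j)·cross = 36.5·59.2500 = 2162.6250
edge 5: (17.5,39.5)→(5.5,38.5)  cross = 17.5·38.5 − 5.5·39.5 = 456.5000; (r_i+r_j)·cross = 23·456.5000 = 10499.5000
edge 6: (5.5,38.5)→(2,35.5)  cross = 5.5·35.5 − 2·38.5 = 118.2500; (r_i+r_j)·cross = 7.5·118.2500 = 886.8750
edge 7: (2,35.5)→(1,19.5)  cross = 2·19.5 − 1·35.5 = 3.5000; (r_i+r_j)·cross = 3·3.5000 = 10.5000
Σcross = 880.7500 → A = |Σcross|/2 = 440.3750 mm²
Σ(r_i+r_j)·cross = 25730.8750 → first moment M = |Σ|/6 = 4288.4792
R_c = M/A = 4288.4792/440.3750 = 9.7382 mm
θ = 54° = 0.942478 rad
V = θ·R_c·A = 0.942478·9.7382·440.3750 = 4041.796 mm³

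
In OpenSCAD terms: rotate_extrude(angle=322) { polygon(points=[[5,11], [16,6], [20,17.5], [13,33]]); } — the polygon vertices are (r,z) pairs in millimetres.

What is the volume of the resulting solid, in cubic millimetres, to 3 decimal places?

Profile (r,z), 4 vertices: (5,11) (16,6) (20,17.5) (13,33)
edge 0: (5,11)→(16,6)  cross = 5·6 − 16·11 = -146.0000; (r_i+r_j)·cross = 21·-146.0000 = -3066.0000
edge 1: (16,6)→(20,17.5)  cross = 16·17.5 − 20·6 = 160.0000; (r_i+r_j)·cross = 36·160.0000 = 5760.0000
edge 2: (20,17.5)→(13,33)  cross = 20·33 − 13·17.5 = 432.5000; (r_i+r_j)·cross = 33·432.5000 = 14272.5000
edge 3: (13,33)→(5,11)  cross = 13·11 − 5·33 = -22.0000; (r_i+r_j)·cross = 18·-22.0000 = -396.0000
Σcross = 424.5000 → A = |Σcross|/2 = 212.2500 mm²
Σ(r_i+r_j)·cross = 16570.5000 → first moment M = |Σ|/6 = 2761.7500
R_c = M/A = 2761.7500/212.2500 = 13.0118 mm
θ = 322° = 5.619960 rad
V = θ·R_c·A = 5.619960·13.0118·212.2500 = 15520.925 mm³

Volume = 15520.925 mm³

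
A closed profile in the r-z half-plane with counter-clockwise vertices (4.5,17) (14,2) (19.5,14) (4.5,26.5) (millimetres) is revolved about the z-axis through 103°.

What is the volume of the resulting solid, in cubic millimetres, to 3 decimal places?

Volume = 3454.035 mm³

Profile (r,z), 4 vertices: (4.5,17) (14,2) (19.5,14) (4.5,26.5)
edge 0: (4.5,17)→(14,2)  cross = 4.5·2 − 14·17 = -229.0000; (r_i+r_j)·cross = 18.5·-229.0000 = -4236.5000
edge 1: (14,2)→(19.5,14)  cross = 14·14 − 19.5·2 = 157.0000; (r_i+r_j)·cross = 33.5·157.0000 = 5259.5000
edge 2: (19.5,14)→(4.5,26.5)  cross = 19.5·26.5 − 4.5·14 = 453.7500; (r_i+r_j)·cross = 24·453.7500 = 10890.0000
edge 3: (4.5,26.5)→(4.5,17)  cross = 4.5·17 − 4.5·26.5 = -42.7500; (r_i+r_j)·cross = 9·-42.7500 = -384.7500
Σcross = 339.0000 → A = |Σcross|/2 = 169.5000 mm²
Σ(r_i+r_j)·cross = 11528.2500 → first moment M = |Σ|/6 = 1921.3750
R_c = M/A = 1921.3750/169.5000 = 11.3355 mm
θ = 103° = 1.797689 rad
V = θ·R_c·A = 1.797689·11.3355·169.5000 = 3454.035 mm³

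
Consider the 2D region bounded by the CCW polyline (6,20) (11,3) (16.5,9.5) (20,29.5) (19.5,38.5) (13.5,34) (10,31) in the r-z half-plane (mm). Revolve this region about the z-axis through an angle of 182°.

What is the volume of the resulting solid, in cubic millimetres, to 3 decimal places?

Profile (r,z), 7 vertices: (6,20) (11,3) (16.5,9.5) (20,29.5) (19.5,38.5) (13.5,34) (10,31)
edge 0: (6,20)→(11,3)  cross = 6·3 − 11·20 = -202.0000; (r_i+r_j)·cross = 17·-202.0000 = -3434.0000
edge 1: (11,3)→(16.5,9.5)  cross = 11·9.5 − 16.5·3 = 55.0000; (r_i+r_j)·cross = 27.5·55.0000 = 1512.5000
edge 2: (16.5,9.5)→(20,29.5)  cross = 16.5·29.5 − 20·9.5 = 296.7500; (r_i+r_j)·cross = 36.5·296.7500 = 10831.3750
edge 3: (20,29.5)→(19.5,38.5)  cross = 20·38.5 − 19.5·29.5 = 194.7500; (r_i+r_j)·cross = 39.5·194.7500 = 7692.6250
edge 4: (19.5,38.5)→(13.5,34)  cross = 19.5·34 − 13.5·38.5 = 143.2500; (r_i+r_j)·cross = 33·143.2500 = 4727.2500
edge 5: (13.5,34)→(10,31)  cross = 13.5·31 − 10·34 = 78.5000; (r_i+r_j)·cross = 23.5·78.5000 = 1844.7500
edge 6: (10,31)→(6,20)  cross = 10·20 − 6·31 = 14.0000; (r_i+r_j)·cross = 16·14.0000 = 224.0000
Σcross = 580.2500 → A = |Σcross|/2 = 290.1250 mm²
Σ(r_i+r_j)·cross = 23398.5000 → first moment M = |Σ|/6 = 3899.7500
R_c = M/A = 3899.7500/290.1250 = 13.4416 mm
θ = 182° = 3.176499 rad
V = θ·R_c·A = 3.176499·13.4416·290.1250 = 12387.553 mm³

Volume = 12387.553 mm³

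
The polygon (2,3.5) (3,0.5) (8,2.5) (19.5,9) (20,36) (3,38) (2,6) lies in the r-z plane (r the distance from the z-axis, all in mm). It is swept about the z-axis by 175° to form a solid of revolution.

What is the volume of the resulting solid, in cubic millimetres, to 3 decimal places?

Profile (r,z), 7 vertices: (2,3.5) (3,0.5) (8,2.5) (19.5,9) (20,36) (3,38) (2,6)
edge 0: (2,3.5)→(3,0.5)  cross = 2·0.5 − 3·3.5 = -9.5000; (r_i+r_j)·cross = 5·-9.5000 = -47.5000
edge 1: (3,0.5)→(8,2.5)  cross = 3·2.5 − 8·0.5 = 3.5000; (r_i+r_j)·cross = 11·3.5000 = 38.5000
edge 2: (8,2.5)→(19.5,9)  cross = 8·9 − 19.5·2.5 = 23.2500; (r_i+r_j)·cross = 27.5·23.2500 = 639.3750
edge 3: (19.5,9)→(20,36)  cross = 19.5·36 − 20·9 = 522.0000; (r_i+r_j)·cross = 39.5·522.0000 = 20619.0000
edge 4: (20,36)→(3,38)  cross = 20·38 − 3·36 = 652.0000; (r_i+r_j)·cross = 23·652.0000 = 14996.0000
edge 5: (3,38)→(2,6)  cross = 3·6 − 2·38 = -58.0000; (r_i+r_j)·cross = 5·-58.0000 = -290.0000
edge 6: (2,6)→(2,3.5)  cross = 2·3.5 − 2·6 = -5.0000; (r_i+r_j)·cross = 4·-5.0000 = -20.0000
Σcross = 1128.2500 → A = |Σcross|/2 = 564.1250 mm²
Σ(r_i+r_j)·cross = 35935.3750 → first moment M = |Σ|/6 = 5989.2292
R_c = M/A = 5989.2292/564.1250 = 10.6168 mm
θ = 175° = 3.054326 rad
V = θ·R_c·A = 3.054326·10.6168·564.1250 = 18293.060 mm³

Volume = 18293.060 mm³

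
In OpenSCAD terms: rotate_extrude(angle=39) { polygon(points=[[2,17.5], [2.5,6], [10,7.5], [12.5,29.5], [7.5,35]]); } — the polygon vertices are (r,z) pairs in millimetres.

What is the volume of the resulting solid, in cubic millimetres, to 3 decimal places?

Profile (r,z), 5 vertices: (2,17.5) (2.5,6) (10,7.5) (12.5,29.5) (7.5,35)
edge 0: (2,17.5)→(2.5,6)  cross = 2·6 − 2.5·17.5 = -31.7500; (r_i+r_j)·cross = 4.5·-31.7500 = -142.8750
edge 1: (2.5,6)→(10,7.5)  cross = 2.5·7.5 − 10·6 = -41.2500; (r_i+r_j)·cross = 12.5·-41.2500 = -515.6250
edge 2: (10,7.5)→(12.5,29.5)  cross = 10·29.5 − 12.5·7.5 = 201.2500; (r_i+r_j)·cross = 22.5·201.2500 = 4528.1250
edge 3: (12.5,29.5)→(7.5,35)  cross = 12.5·35 − 7.5·29.5 = 216.2500; (r_i+r_j)·cross = 20·216.2500 = 4325.0000
edge 4: (7.5,35)→(2,17.5)  cross = 7.5·17.5 − 2·35 = 61.2500; (r_i+r_j)·cross = 9.5·61.2500 = 581.8750
Σcross = 405.7500 → A = |Σcross|/2 = 202.8750 mm²
Σ(r_i+r_j)·cross = 8776.5000 → first moment M = |Σ|/6 = 1462.7500
R_c = M/A = 1462.7500/202.8750 = 7.2101 mm
θ = 39° = 0.680678 rad
V = θ·R_c·A = 0.680678·7.2101·202.8750 = 995.662 mm³

Volume = 995.662 mm³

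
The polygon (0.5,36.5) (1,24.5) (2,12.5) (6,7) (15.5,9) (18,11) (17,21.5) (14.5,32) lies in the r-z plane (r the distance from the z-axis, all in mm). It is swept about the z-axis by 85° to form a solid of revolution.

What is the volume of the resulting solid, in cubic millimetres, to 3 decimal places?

Volume = 5067.182 mm³

Profile (r,z), 8 vertices: (0.5,36.5) (1,24.5) (2,12.5) (6,7) (15.5,9) (18,11) (17,21.5) (14.5,32)
edge 0: (0.5,36.5)→(1,24.5)  cross = 0.5·24.5 − 1·36.5 = -24.2500; (r_i+r_j)·cross = 1.5·-24.2500 = -36.3750
edge 1: (1,24.5)→(2,12.5)  cross = 1·12.5 − 2·24.5 = -36.5000; (r_i+r_j)·cross = 3·-36.5000 = -109.5000
edge 2: (2,12.5)→(6,7)  cross = 2·7 − 6·12.5 = -61.0000; (r_i+r_j)·cross = 8·-61.0000 = -488.0000
edge 3: (6,7)→(15.5,9)  cross = 6·9 − 15.5·7 = -54.5000; (r_i+r_j)·cross = 21.5·-54.5000 = -1171.7500
edge 4: (15.5,9)→(18,11)  cross = 15.5·11 − 18·9 = 8.5000; (r_i+r_j)·cross = 33.5·8.5000 = 284.7500
edge 5: (18,11)→(17,21.5)  cross = 18·21.5 − 17·11 = 200.0000; (r_i+r_j)·cross = 35·200.0000 = 7000.0000
edge 6: (17,21.5)→(14.5,32)  cross = 17·32 − 14.5·21.5 = 232.2500; (r_i+r_j)·cross = 31.5·232.2500 = 7315.8750
edge 7: (14.5,32)→(0.5,36.5)  cross = 14.5·36.5 − 0.5·32 = 513.2500; (r_i+r_j)·cross = 15·513.2500 = 7698.7500
Σcross = 777.7500 → A = |Σcross|/2 = 388.8750 mm²
Σ(r_i+r_j)·cross = 20493.7500 → first moment M = |Σ|/6 = 3415.6250
R_c = M/A = 3415.6250/388.8750 = 8.7833 mm
θ = 85° = 1.483530 rad
V = θ·R_c·A = 1.483530·8.7833·388.8750 = 5067.182 mm³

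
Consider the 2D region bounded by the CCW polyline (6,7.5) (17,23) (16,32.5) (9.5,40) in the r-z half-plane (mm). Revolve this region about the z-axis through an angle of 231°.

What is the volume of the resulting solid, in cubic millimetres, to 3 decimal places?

Profile (r,z), 4 vertices: (6,7.5) (17,23) (16,32.5) (9.5,40)
edge 0: (6,7.5)→(17,23)  cross = 6·23 − 17·7.5 = 10.5000; (r_i+r_j)·cross = 23·10.5000 = 241.5000
edge 1: (17,23)→(16,32.5)  cross = 17·32.5 − 16·23 = 184.5000; (r_i+r_j)·cross = 33·184.5000 = 6088.5000
edge 2: (16,32.5)→(9.5,40)  cross = 16·40 − 9.5·32.5 = 331.2500; (r_i+r_j)·cross = 25.5·331.2500 = 8446.8750
edge 3: (9.5,40)→(6,7.5)  cross = 9.5·7.5 − 6·40 = -168.7500; (r_i+r_j)·cross = 15.5·-168.7500 = -2615.6250
Σcross = 357.5000 → A = |Σcross|/2 = 178.7500 mm²
Σ(r_i+r_j)·cross = 12161.2500 → first moment M = |Σ|/6 = 2026.8750
R_c = M/A = 2026.8750/178.7500 = 11.3392 mm
θ = 231° = 4.031711 rad
V = θ·R_c·A = 4.031711·11.3392·178.7500 = 8171.773 mm³

Volume = 8171.773 mm³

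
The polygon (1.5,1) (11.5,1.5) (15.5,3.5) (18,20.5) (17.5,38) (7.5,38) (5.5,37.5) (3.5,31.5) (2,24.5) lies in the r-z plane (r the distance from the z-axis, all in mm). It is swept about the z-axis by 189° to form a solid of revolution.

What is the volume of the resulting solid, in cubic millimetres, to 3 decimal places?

Volume = 17175.087 mm³

Profile (r,z), 9 vertices: (1.5,1) (11.5,1.5) (15.5,3.5) (18,20.5) (17.5,38) (7.5,38) (5.5,37.5) (3.5,31.5) (2,24.5)
edge 0: (1.5,1)→(11.5,1.5)  cross = 1.5·1.5 − 11.5·1 = -9.2500; (r_i+r_j)·cross = 13·-9.2500 = -120.2500
edge 1: (11.5,1.5)→(15.5,3.5)  cross = 11.5·3.5 − 15.5·1.5 = 17.0000; (r_i+r_j)·cross = 27·17.0000 = 459.0000
edge 2: (15.5,3.5)→(18,20.5)  cross = 15.5·20.5 − 18·3.5 = 254.7500; (r_i+r_j)·cross = 33.5·254.7500 = 8534.1250
edge 3: (18,20.5)→(17.5,38)  cross = 18·38 − 17.5·20.5 = 325.2500; (r_i+r_j)·cross = 35.5·325.2500 = 11546.3750
edge 4: (17.5,38)→(7.5,38)  cross = 17.5·38 − 7.5·38 = 380.0000; (r_i+r_j)·cross = 25·380.0000 = 9500.0000
edge 5: (7.5,38)→(5.5,37.5)  cross = 7.5·37.5 − 5.5·38 = 72.2500; (r_i+r_j)·cross = 13·72.2500 = 939.2500
edge 6: (5.5,37.5)→(3.5,31.5)  cross = 5.5·31.5 − 3.5·37.5 = 42.0000; (r_i+r_j)·cross = 9·42.0000 = 378.0000
edge 7: (3.5,31.5)→(2,24.5)  cross = 3.5·24.5 − 2·31.5 = 22.7500; (r_i+r_j)·cross = 5.5·22.7500 = 125.1250
edge 8: (2,24.5)→(1.5,1)  cross = 2·1 − 1.5·24.5 = -34.7500; (r_i+r_j)·cross = 3.5·-34.7500 = -121.6250
Σcross = 1070.0000 → A = |Σcross|/2 = 535.0000 mm²
Σ(r_i+r_j)·cross = 31240.0000 → first moment M = |Σ|/6 = 5206.6667
R_c = M/A = 5206.6667/535.0000 = 9.7321 mm
θ = 189° = 3.298672 rad
V = θ·R_c·A = 3.298672·9.7321·535.0000 = 17175.087 mm³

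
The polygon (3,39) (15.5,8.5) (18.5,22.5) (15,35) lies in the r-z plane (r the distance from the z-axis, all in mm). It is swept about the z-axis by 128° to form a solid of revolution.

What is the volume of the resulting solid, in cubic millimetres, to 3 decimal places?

Profile (r,z), 4 vertices: (3,39) (15.5,8.5) (18.5,22.5) (15,35)
edge 0: (3,39)→(15.5,8.5)  cross = 3·8.5 − 15.5·39 = -579.0000; (r_i+r_j)·cross = 18.5·-579.0000 = -10711.5000
edge 1: (15.5,8.5)→(18.5,22.5)  cross = 15.5·22.5 − 18.5·8.5 = 191.5000; (r_i+r_j)·cross = 34·191.5000 = 6511.0000
edge 2: (18.5,22.5)→(15,35)  cross = 18.5·35 − 15·22.5 = 310.0000; (r_i+r_j)·cross = 33.5·310.0000 = 10385.0000
edge 3: (15,35)→(3,39)  cross = 15·39 − 3·35 = 480.0000; (r_i+r_j)·cross = 18·480.0000 = 8640.0000
Σcross = 402.5000 → A = |Σcross|/2 = 201.2500 mm²
Σ(r_i+r_j)·cross = 14824.5000 → first moment M = |Σ|/6 = 2470.7500
R_c = M/A = 2470.7500/201.2500 = 12.2770 mm
θ = 128° = 2.234021 rad
V = θ·R_c·A = 2.234021·12.2770·201.2500 = 5519.708 mm³

Volume = 5519.708 mm³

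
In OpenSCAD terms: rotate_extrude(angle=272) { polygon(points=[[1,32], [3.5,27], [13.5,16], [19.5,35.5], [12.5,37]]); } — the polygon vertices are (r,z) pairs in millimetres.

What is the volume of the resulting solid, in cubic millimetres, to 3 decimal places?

Profile (r,z), 5 vertices: (1,32) (3.5,27) (13.5,16) (19.5,35.5) (12.5,37)
edge 0: (1,32)→(3.5,27)  cross = 1·27 − 3.5·32 = -85.0000; (r_i+r_j)·cross = 4.5·-85.0000 = -382.5000
edge 1: (3.5,27)→(13.5,16)  cross = 3.5·16 − 13.5·27 = -308.5000; (r_i+r_j)·cross = 17·-308.5000 = -5244.5000
edge 2: (13.5,16)→(19.5,35.5)  cross = 13.5·35.5 − 19.5·16 = 167.2500; (r_i+r_j)·cross = 33·167.2500 = 5519.2500
edge 3: (19.5,35.5)→(12.5,37)  cross = 19.5·37 − 12.5·35.5 = 277.7500; (r_i+r_j)·cross = 32·277.7500 = 8888.0000
edge 4: (12.5,37)→(1,32)  cross = 12.5·32 − 1·37 = 363.0000; (r_i+r_j)·cross = 13.5·363.0000 = 4900.5000
Σcross = 414.5000 → A = |Σcross|/2 = 207.2500 mm²
Σ(r_i+r_j)·cross = 13680.7500 → first moment M = |Σ|/6 = 2280.1250
R_c = M/A = 2280.1250/207.2500 = 11.0018 mm
θ = 272° = 4.747296 rad
V = θ·R_c·A = 4.747296·11.0018·207.2500 = 10824.427 mm³

Volume = 10824.427 mm³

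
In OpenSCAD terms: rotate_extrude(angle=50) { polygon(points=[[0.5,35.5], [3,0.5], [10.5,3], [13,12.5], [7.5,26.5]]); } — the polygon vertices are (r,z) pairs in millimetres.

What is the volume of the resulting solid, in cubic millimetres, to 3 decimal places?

Profile (r,z), 5 vertices: (0.5,35.5) (3,0.5) (10.5,3) (13,12.5) (7.5,26.5)
edge 0: (0.5,35.5)→(3,0.5)  cross = 0.5·0.5 − 3·35.5 = -106.2500; (r_i+r_j)·cross = 3.5·-106.2500 = -371.8750
edge 1: (3,0.5)→(10.5,3)  cross = 3·3 − 10.5·0.5 = 3.7500; (r_i+r_j)·cross = 13.5·3.7500 = 50.6250
edge 2: (10.5,3)→(13,12.5)  cross = 10.5·12.5 − 13·3 = 92.2500; (r_i+r_j)·cross = 23.5·92.2500 = 2167.8750
edge 3: (13,12.5)→(7.5,26.5)  cross = 13·26.5 − 7.5·12.5 = 250.7500; (r_i+r_j)·cross = 20.5·250.7500 = 5140.3750
edge 4: (7.5,26.5)→(0.5,35.5)  cross = 7.5·35.5 − 0.5·26.5 = 253.0000; (r_i+r_j)·cross = 8·253.0000 = 2024.0000
Σcross = 493.5000 → A = |Σcross|/2 = 246.7500 mm²
Σ(r_i+r_j)·cross = 9011.0000 → first moment M = |Σ|/6 = 1501.8333
R_c = M/A = 1501.8333/246.7500 = 6.0865 mm
θ = 50° = 0.872665 rad
V = θ·R_c·A = 0.872665·6.0865·246.7500 = 1310.597 mm³

Volume = 1310.597 mm³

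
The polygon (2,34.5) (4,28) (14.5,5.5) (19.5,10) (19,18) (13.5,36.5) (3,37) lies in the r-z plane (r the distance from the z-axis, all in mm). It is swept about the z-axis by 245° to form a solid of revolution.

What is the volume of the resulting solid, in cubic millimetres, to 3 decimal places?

Profile (r,z), 7 vertices: (2,34.5) (4,28) (14.5,5.5) (19.5,10) (19,18) (13.5,36.5) (3,37)
edge 0: (2,34.5)→(4,28)  cross = 2·28 − 4·34.5 = -82.0000; (r_i+r_j)·cross = 6·-82.0000 = -492.0000
edge 1: (4,28)→(14.5,5.5)  cross = 4·5.5 − 14.5·28 = -384.0000; (r_i+r_j)·cross = 18.5·-384.0000 = -7104.0000
edge 2: (14.5,5.5)→(19.5,10)  cross = 14.5·10 − 19.5·5.5 = 37.7500; (r_i+r_j)·cross = 34·37.7500 = 1283.5000
edge 3: (19.5,10)→(19,18)  cross = 19.5·18 − 19·10 = 161.0000; (r_i+r_j)·cross = 38.5·161.0000 = 6198.5000
edge 4: (19,18)→(13.5,36.5)  cross = 19·36.5 − 13.5·18 = 450.5000; (r_i+r_j)·cross = 32.5·450.5000 = 14641.2500
edge 5: (13.5,36.5)→(3,37)  cross = 13.5·37 − 3·36.5 = 390.0000; (r_i+r_j)·cross = 16.5·390.0000 = 6435.0000
edge 6: (3,37)→(2,34.5)  cross = 3·34.5 − 2·37 = 29.5000; (r_i+r_j)·cross = 5·29.5000 = 147.5000
Σcross = 602.7500 → A = |Σcross|/2 = 301.3750 mm²
Σ(r_i+r_j)·cross = 21109.7500 → first moment M = |Σ|/6 = 3518.2917
R_c = M/A = 3518.2917/301.3750 = 11.6741 mm
θ = 245° = 4.276057 rad
V = θ·R_c·A = 4.276057·11.6741·301.3750 = 15044.415 mm³

Volume = 15044.415 mm³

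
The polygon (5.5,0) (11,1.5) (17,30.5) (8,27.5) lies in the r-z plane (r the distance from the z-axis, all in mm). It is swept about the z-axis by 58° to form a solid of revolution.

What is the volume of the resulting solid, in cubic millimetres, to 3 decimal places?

Volume = 2085.615 mm³

Profile (r,z), 4 vertices: (5.5,0) (11,1.5) (17,30.5) (8,27.5)
edge 0: (5.5,0)→(11,1.5)  cross = 5.5·1.5 − 11·0 = 8.2500; (r_i+r_j)·cross = 16.5·8.2500 = 136.1250
edge 1: (11,1.5)→(17,30.5)  cross = 11·30.5 − 17·1.5 = 310.0000; (r_i+r_j)·cross = 28·310.0000 = 8680.0000
edge 2: (17,30.5)→(8,27.5)  cross = 17·27.5 − 8·30.5 = 223.5000; (r_i+r_j)·cross = 25·223.5000 = 5587.5000
edge 3: (8,27.5)→(5.5,0)  cross = 8·0 − 5.5·27.5 = -151.2500; (r_i+r_j)·cross = 13.5·-151.2500 = -2041.8750
Σcross = 390.5000 → A = |Σcross|/2 = 195.2500 mm²
Σ(r_i+r_j)·cross = 12361.7500 → first moment M = |Σ|/6 = 2060.2917
R_c = M/A = 2060.2917/195.2500 = 10.5521 mm
θ = 58° = 1.012291 rad
V = θ·R_c·A = 1.012291·10.5521·195.2500 = 2085.615 mm³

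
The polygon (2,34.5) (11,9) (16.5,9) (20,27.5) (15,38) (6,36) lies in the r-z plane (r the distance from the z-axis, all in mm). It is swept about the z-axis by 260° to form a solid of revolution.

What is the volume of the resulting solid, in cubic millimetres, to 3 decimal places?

Profile (r,z), 6 vertices: (2,34.5) (11,9) (16.5,9) (20,27.5) (15,38) (6,36)
edge 0: (2,34.5)→(11,9)  cross = 2·9 − 11·34.5 = -361.5000; (r_i+r_j)·cross = 13·-361.5000 = -4699.5000
edge 1: (11,9)→(16.5,9)  cross = 11·9 − 16.5·9 = -49.5000; (r_i+r_j)·cross = 27.5·-49.5000 = -1361.2500
edge 2: (16.5,9)→(20,27.5)  cross = 16.5·27.5 − 20·9 = 273.7500; (r_i+r_j)·cross = 36.5·273.7500 = 9991.8750
edge 3: (20,27.5)→(15,38)  cross = 20·38 − 15·27.5 = 347.5000; (r_i+r_j)·cross = 35·347.5000 = 12162.5000
edge 4: (15,38)→(6,36)  cross = 15·36 − 6·38 = 312.0000; (r_i+r_j)·cross = 21·312.0000 = 6552.0000
edge 5: (6,36)→(2,34.5)  cross = 6·34.5 − 2·36 = 135.0000; (r_i+r_j)·cross = 8·135.0000 = 1080.0000
Σcross = 657.2500 → A = |Σcross|/2 = 328.6250 mm²
Σ(r_i+r_j)·cross = 23725.6250 → first moment M = |Σ|/6 = 3954.2708
R_c = M/A = 3954.2708/328.6250 = 12.0328 mm
θ = 260° = 4.537856 rad
V = θ·R_c·A = 4.537856·12.0328·328.6250 = 17943.912 mm³

Volume = 17943.912 mm³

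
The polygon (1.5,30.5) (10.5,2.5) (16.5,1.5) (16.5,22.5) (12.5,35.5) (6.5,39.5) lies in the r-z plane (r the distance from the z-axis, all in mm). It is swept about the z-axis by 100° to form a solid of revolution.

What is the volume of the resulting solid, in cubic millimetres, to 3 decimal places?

Profile (r,z), 6 vertices: (1.5,30.5) (10.5,2.5) (16.5,1.5) (16.5,22.5) (12.5,35.5) (6.5,39.5)
edge 0: (1.5,30.5)→(10.5,2.5)  cross = 1.5·2.5 − 10.5·30.5 = -316.5000; (r_i+r_j)·cross = 12·-316.5000 = -3798.0000
edge 1: (10.5,2.5)→(16.5,1.5)  cross = 10.5·1.5 − 16.5·2.5 = -25.5000; (r_i+r_j)·cross = 27·-25.5000 = -688.5000
edge 2: (16.5,1.5)→(16.5,22.5)  cross = 16.5·22.5 − 16.5·1.5 = 346.5000; (r_i+r_j)·cross = 33·346.5000 = 11434.5000
edge 3: (16.5,22.5)→(12.5,35.5)  cross = 16.5·35.5 − 12.5·22.5 = 304.5000; (r_i+r_j)·cross = 29·304.5000 = 8830.5000
edge 4: (12.5,35.5)→(6.5,39.5)  cross = 12.5·39.5 − 6.5·35.5 = 263.0000; (r_i+r_j)·cross = 19·263.0000 = 4997.0000
edge 5: (6.5,39.5)→(1.5,30.5)  cross = 6.5·30.5 − 1.5·39.5 = 139.0000; (r_i+r_j)·cross = 8·139.0000 = 1112.0000
Σcross = 711.0000 → A = |Σcross|/2 = 355.5000 mm²
Σ(r_i+r_j)·cross = 21887.5000 → first moment M = |Σ|/6 = 3647.9167
R_c = M/A = 3647.9167/355.5000 = 10.2614 mm
θ = 100° = 1.745329 rad
V = θ·R_c·A = 1.745329·10.2614·355.5000 = 6366.816 mm³

Volume = 6366.816 mm³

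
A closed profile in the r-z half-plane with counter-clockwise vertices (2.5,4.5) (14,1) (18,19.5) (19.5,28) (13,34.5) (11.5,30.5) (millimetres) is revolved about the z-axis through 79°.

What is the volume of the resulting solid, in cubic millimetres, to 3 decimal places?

Volume = 4937.892 mm³

Profile (r,z), 6 vertices: (2.5,4.5) (14,1) (18,19.5) (19.5,28) (13,34.5) (11.5,30.5)
edge 0: (2.5,4.5)→(14,1)  cross = 2.5·1 − 14·4.5 = -60.5000; (r_i+r_j)·cross = 16.5·-60.5000 = -998.2500
edge 1: (14,1)→(18,19.5)  cross = 14·19.5 − 18·1 = 255.0000; (r_i+r_j)·cross = 32·255.0000 = 8160.0000
edge 2: (18,19.5)→(19.5,28)  cross = 18·28 − 19.5·19.5 = 123.7500; (r_i+r_j)·cross = 37.5·123.7500 = 4640.6250
edge 3: (19.5,28)→(13,34.5)  cross = 19.5·34.5 − 13·28 = 308.7500; (r_i+r_j)·cross = 32.5·308.7500 = 10034.3750
edge 4: (13,34.5)→(11.5,30.5)  cross = 13·30.5 − 11.5·34.5 = -0.2500; (r_i+r_j)·cross = 24.5·-0.2500 = -6.1250
edge 5: (11.5,30.5)→(2.5,4.5)  cross = 11.5·4.5 − 2.5·30.5 = -24.5000; (r_i+r_j)·cross = 14·-24.5000 = -343.0000
Σcross = 602.2500 → A = |Σcross|/2 = 301.1250 mm²
Σ(r_i+r_j)·cross = 21487.6250 → first moment M = |Σ|/6 = 3581.2708
R_c = M/A = 3581.2708/301.1250 = 11.8930 mm
θ = 79° = 1.378810 rad
V = θ·R_c·A = 1.378810·11.8930·301.1250 = 4937.892 mm³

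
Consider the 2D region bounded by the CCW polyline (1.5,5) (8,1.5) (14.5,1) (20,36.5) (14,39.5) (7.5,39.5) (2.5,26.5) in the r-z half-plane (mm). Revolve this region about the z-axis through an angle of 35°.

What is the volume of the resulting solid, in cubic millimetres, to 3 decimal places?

Profile (r,z), 7 vertices: (1.5,5) (8,1.5) (14.5,1) (20,36.5) (14,39.5) (7.5,39.5) (2.5,26.5)
edge 0: (1.5,5)→(8,1.5)  cross = 1.5·1.5 − 8·5 = -37.7500; (r_i+r_j)·cross = 9.5·-37.7500 = -358.6250
edge 1: (8,1.5)→(14.5,1)  cross = 8·1 − 14.5·1.5 = -13.7500; (r_i+r_j)·cross = 22.5·-13.7500 = -309.3750
edge 2: (14.5,1)→(20,36.5)  cross = 14.5·36.5 − 20·1 = 509.2500; (r_i+r_j)·cross = 34.5·509.2500 = 17569.1250
edge 3: (20,36.5)→(14,39.5)  cross = 20·39.5 − 14·36.5 = 279.0000; (r_i+r_j)·cross = 34·279.0000 = 9486.0000
edge 4: (14,39.5)→(7.5,39.5)  cross = 14·39.5 − 7.5·39.5 = 256.7500; (r_i+r_j)·cross = 21.5·256.7500 = 5520.1250
edge 5: (7.5,39.5)→(2.5,26.5)  cross = 7.5·26.5 − 2.5·39.5 = 100.0000; (r_i+r_j)·cross = 10·100.0000 = 1000.0000
edge 6: (2.5,26.5)→(1.5,5)  cross = 2.5·5 − 1.5·26.5 = -27.2500; (r_i+r_j)·cross = 4·-27.2500 = -109.0000
Σcross = 1066.2500 → A = |Σcross|/2 = 533.1250 mm²
Σ(r_i+r_j)·cross = 32798.2500 → first moment M = |Σ|/6 = 5466.3750
R_c = M/A = 5466.3750/533.1250 = 10.2535 mm
θ = 35° = 0.610865 rad
V = θ·R_c·A = 0.610865·10.2535·533.1250 = 3339.218 mm³

Volume = 3339.218 mm³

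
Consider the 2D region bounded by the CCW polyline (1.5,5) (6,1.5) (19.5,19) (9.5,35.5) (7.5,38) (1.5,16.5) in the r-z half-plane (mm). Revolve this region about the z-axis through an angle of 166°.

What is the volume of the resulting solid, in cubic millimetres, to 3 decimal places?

Volume = 9152.160 mm³

Profile (r,z), 6 vertices: (1.5,5) (6,1.5) (19.5,19) (9.5,35.5) (7.5,38) (1.5,16.5)
edge 0: (1.5,5)→(6,1.5)  cross = 1.5·1.5 − 6·5 = -27.7500; (r_i+r_j)·cross = 7.5·-27.7500 = -208.1250
edge 1: (6,1.5)→(19.5,19)  cross = 6·19 − 19.5·1.5 = 84.7500; (r_i+r_j)·cross = 25.5·84.7500 = 2161.1250
edge 2: (19.5,19)→(9.5,35.5)  cross = 19.5·35.5 − 9.5·19 = 511.7500; (r_i+r_j)·cross = 29·511.7500 = 14840.7500
edge 3: (9.5,35.5)→(7.5,38)  cross = 9.5·38 − 7.5·35.5 = 94.7500; (r_i+r_j)·cross = 17·94.7500 = 1610.7500
edge 4: (7.5,38)→(1.5,16.5)  cross = 7.5·16.5 − 1.5·38 = 66.7500; (r_i+r_j)·cross = 9·66.7500 = 600.7500
edge 5: (1.5,16.5)→(1.5,5)  cross = 1.5·5 − 1.5·16.5 = -17.2500; (r_i+r_j)·cross = 3·-17.2500 = -51.7500
Σcross = 713.0000 → A = |Σcross|/2 = 356.5000 mm²
Σ(r_i+r_j)·cross = 18953.5000 → first moment M = |Σ|/6 = 3158.9167
R_c = M/A = 3158.9167/356.5000 = 8.8609 mm
θ = 166° = 2.897247 rad
V = θ·R_c·A = 2.897247·8.8609·356.5000 = 9152.160 mm³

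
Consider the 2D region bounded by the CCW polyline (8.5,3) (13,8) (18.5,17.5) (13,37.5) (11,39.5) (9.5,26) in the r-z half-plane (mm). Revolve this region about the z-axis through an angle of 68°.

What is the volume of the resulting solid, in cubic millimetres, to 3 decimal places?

Profile (r,z), 6 vertices: (8.5,3) (13,8) (18.5,17.5) (13,37.5) (11,39.5) (9.5,26)
edge 0: (8.5,3)→(13,8)  cross = 8.5·8 − 13·3 = 29.0000; (r_i+r_j)·cross = 21.5·29.0000 = 623.5000
edge 1: (13,8)→(18.5,17.5)  cross = 13·17.5 − 18.5·8 = 79.5000; (r_i+r_j)·cross = 31.5·79.5000 = 2504.2500
edge 2: (18.5,17.5)→(13,37.5)  cross = 18.5·37.5 − 13·17.5 = 466.2500; (r_i+r_j)·cross = 31.5·466.2500 = 14686.8750
edge 3: (13,37.5)→(11,39.5)  cross = 13·39.5 − 11·37.5 = 101.0000; (r_i+r_j)·cross = 24·101.0000 = 2424.0000
edge 4: (11,39.5)→(9.5,26)  cross = 11·26 − 9.5·39.5 = -89.2500; (r_i+r_j)·cross = 20.5·-89.2500 = -1829.6250
edge 5: (9.5,26)→(8.5,3)  cross = 9.5·3 − 8.5·26 = -192.5000; (r_i+r_j)·cross = 18·-192.5000 = -3465.0000
Σcross = 394.0000 → A = |Σcross|/2 = 197.0000 mm²
Σ(r_i+r_j)·cross = 14944.0000 → first moment M = |Σ|/6 = 2490.6667
R_c = M/A = 2490.6667/197.0000 = 12.6430 mm
θ = 68° = 1.186824 rad
V = θ·R_c·A = 1.186824·12.6430·197.0000 = 2955.983 mm³

Volume = 2955.983 mm³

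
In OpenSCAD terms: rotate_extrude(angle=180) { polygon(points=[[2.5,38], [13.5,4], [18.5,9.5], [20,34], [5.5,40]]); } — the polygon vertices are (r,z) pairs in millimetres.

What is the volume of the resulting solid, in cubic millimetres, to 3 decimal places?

Volume = 14185.862 mm³

Profile (r,z), 5 vertices: (2.5,38) (13.5,4) (18.5,9.5) (20,34) (5.5,40)
edge 0: (2.5,38)→(13.5,4)  cross = 2.5·4 − 13.5·38 = -503.0000; (r_i+r_j)·cross = 16·-503.0000 = -8048.0000
edge 1: (13.5,4)→(18.5,9.5)  cross = 13.5·9.5 − 18.5·4 = 54.2500; (r_i+r_j)·cross = 32·54.2500 = 1736.0000
edge 2: (18.5,9.5)→(20,34)  cross = 18.5·34 − 20·9.5 = 439.0000; (r_i+r_j)·cross = 38.5·439.0000 = 16901.5000
edge 3: (20,34)→(5.5,40)  cross = 20·40 − 5.5·34 = 613.0000; (r_i+r_j)·cross = 25.5·613.0000 = 15631.5000
edge 4: (5.5,40)→(2.5,38)  cross = 5.5·38 − 2.5·40 = 109.0000; (r_i+r_j)·cross = 8·109.0000 = 872.0000
Σcross = 712.2500 → A = |Σcross|/2 = 356.1250 mm²
Σ(r_i+r_j)·cross = 27093.0000 → first moment M = |Σ|/6 = 4515.5000
R_c = M/A = 4515.5000/356.1250 = 12.6795 mm
θ = 180° = 3.141593 rad
V = θ·R_c·A = 3.141593·12.6795·356.1250 = 14185.862 mm³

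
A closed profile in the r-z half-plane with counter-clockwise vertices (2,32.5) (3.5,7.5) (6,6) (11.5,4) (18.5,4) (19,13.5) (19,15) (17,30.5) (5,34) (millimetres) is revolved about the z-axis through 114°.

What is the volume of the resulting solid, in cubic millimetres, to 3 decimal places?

Profile (r,z), 9 vertices: (2,32.5) (3.5,7.5) (6,6) (11.5,4) (18.5,4) (19,13.5) (19,15) (17,30.5) (5,34)
edge 0: (2,32.5)→(3.5,7.5)  cross = 2·7.5 − 3.5·32.5 = -98.7500; (r_i+r_j)·cross = 5.5·-98.7500 = -543.1250
edge 1: (3.5,7.5)→(6,6)  cross = 3.5·6 − 6·7.5 = -24.0000; (r_i+r_j)·cross = 9.5·-24.0000 = -228.0000
edge 2: (6,6)→(11.5,4)  cross = 6·4 − 11.5·6 = -45.0000; (r_i+r_j)·cross = 17.5·-45.0000 = -787.5000
edge 3: (11.5,4)→(18.5,4)  cross = 11.5·4 − 18.5·4 = -28.0000; (r_i+r_j)·cross = 30·-28.0000 = -840.0000
edge 4: (18.5,4)→(19,13.5)  cross = 18.5·13.5 − 19·4 = 173.7500; (r_i+r_j)·cross = 37.5·173.7500 = 6515.6250
edge 5: (19,13.5)→(19,15)  cross = 19·15 − 19·13.5 = 28.5000; (r_i+r_j)·cross = 38·28.5000 = 1083.0000
edge 6: (19,15)→(17,30.5)  cross = 19·30.5 − 17·15 = 324.5000; (r_i+r_j)·cross = 36·324.5000 = 11682.0000
edge 7: (17,30.5)→(5,34)  cross = 17·34 − 5·30.5 = 425.5000; (r_i+r_j)·cross = 22·425.5000 = 9361.0000
edge 8: (5,34)→(2,32.5)  cross = 5·32.5 − 2·34 = 94.5000; (r_i+r_j)·cross = 7·94.5000 = 661.5000
Σcross = 851.0000 → A = |Σcross|/2 = 425.5000 mm²
Σ(r_i+r_j)·cross = 26904.5000 → first moment M = |Σ|/6 = 4484.0833
R_c = M/A = 4484.0833/425.5000 = 10.5384 mm
θ = 114° = 1.989675 rad
V = θ·R_c·A = 1.989675·10.5384·425.5000 = 8921.870 mm³

Volume = 8921.870 mm³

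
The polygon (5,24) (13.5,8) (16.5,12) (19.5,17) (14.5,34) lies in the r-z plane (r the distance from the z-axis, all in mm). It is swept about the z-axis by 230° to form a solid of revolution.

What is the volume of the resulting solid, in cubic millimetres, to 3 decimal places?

Profile (r,z), 5 vertices: (5,24) (13.5,8) (16.5,12) (19.5,17) (14.5,34)
edge 0: (5,24)→(13.5,8)  cross = 5·8 − 13.5·24 = -284.0000; (r_i+r_j)·cross = 18.5·-284.0000 = -5254.0000
edge 1: (13.5,8)→(16.5,12)  cross = 13.5·12 − 16.5·8 = 30.0000; (r_i+r_j)·cross = 30·30.0000 = 900.0000
edge 2: (16.5,12)→(19.5,17)  cross = 16.5·17 − 19.5·12 = 46.5000; (r_i+r_j)·cross = 36·46.5000 = 1674.0000
edge 3: (19.5,17)→(14.5,34)  cross = 19.5·34 − 14.5·17 = 416.5000; (r_i+r_j)·cross = 34·416.5000 = 14161.0000
edge 4: (14.5,34)→(5,24)  cross = 14.5·24 − 5·34 = 178.0000; (r_i+r_j)·cross = 19.5·178.0000 = 3471.0000
Σcross = 387.0000 → A = |Σcross|/2 = 193.5000 mm²
Σ(r_i+r_j)·cross = 14952.0000 → first moment M = |Σ|/6 = 2492.0000
R_c = M/A = 2492.0000/193.5000 = 12.8786 mm
θ = 230° = 4.014257 rad
V = θ·R_c·A = 4.014257·12.8786·193.5000 = 10003.529 mm³

Volume = 10003.529 mm³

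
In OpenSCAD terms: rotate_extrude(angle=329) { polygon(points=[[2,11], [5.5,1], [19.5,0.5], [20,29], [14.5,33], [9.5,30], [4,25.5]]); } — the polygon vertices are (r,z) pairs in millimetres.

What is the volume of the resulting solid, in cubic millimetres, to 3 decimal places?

Volume = 32416.137 mm³

Profile (r,z), 7 vertices: (2,11) (5.5,1) (19.5,0.5) (20,29) (14.5,33) (9.5,30) (4,25.5)
edge 0: (2,11)→(5.5,1)  cross = 2·1 − 5.5·11 = -58.5000; (r_i+r_j)·cross = 7.5·-58.5000 = -438.7500
edge 1: (5.5,1)→(19.5,0.5)  cross = 5.5·0.5 − 19.5·1 = -16.7500; (r_i+r_j)·cross = 25·-16.7500 = -418.7500
edge 2: (19.5,0.5)→(20,29)  cross = 19.5·29 − 20·0.5 = 555.5000; (r_i+r_j)·cross = 39.5·555.5000 = 21942.2500
edge 3: (20,29)→(14.5,33)  cross = 20·33 − 14.5·29 = 239.5000; (r_i+r_j)·cross = 34.5·239.5000 = 8262.7500
edge 4: (14.5,33)→(9.5,30)  cross = 14.5·30 − 9.5·33 = 121.5000; (r_i+r_j)·cross = 24·121.5000 = 2916.0000
edge 5: (9.5,30)→(4,25.5)  cross = 9.5·25.5 − 4·30 = 122.2500; (r_i+r_j)·cross = 13.5·122.2500 = 1650.3750
edge 6: (4,25.5)→(2,11)  cross = 4·11 − 2·25.5 = -7.0000; (r_i+r_j)·cross = 6·-7.0000 = -42.0000
Σcross = 956.5000 → A = |Σcross|/2 = 478.2500 mm²
Σ(r_i+r_j)·cross = 33871.8750 → first moment M = |Σ|/6 = 5645.3125
R_c = M/A = 5645.3125/478.2500 = 11.8041 mm
θ = 329° = 5.742133 rad
V = θ·R_c·A = 5.742133·11.8041·478.2500 = 32416.137 mm³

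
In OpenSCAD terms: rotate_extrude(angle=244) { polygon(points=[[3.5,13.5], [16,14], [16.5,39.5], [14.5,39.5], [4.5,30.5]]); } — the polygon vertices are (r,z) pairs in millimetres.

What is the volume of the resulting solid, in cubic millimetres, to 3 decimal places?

Profile (r,z), 5 vertices: (3.5,13.5) (16,14) (16.5,39.5) (14.5,39.5) (4.5,30.5)
edge 0: (3.5,13.5)→(16,14)  cross = 3.5·14 − 16·13.5 = -167.0000; (r_i+r_j)·cross = 19.5·-167.0000 = -3256.5000
edge 1: (16,14)→(16.5,39.5)  cross = 16·39.5 − 16.5·14 = 401.0000; (r_i+r_j)·cross = 32.5·401.0000 = 13032.5000
edge 2: (16.5,39.5)→(14.5,39.5)  cross = 16.5·39.5 − 14.5·39.5 = 79.0000; (r_i+r_j)·cross = 31·79.0000 = 2449.0000
edge 3: (14.5,39.5)→(4.5,30.5)  cross = 14.5·30.5 − 4.5·39.5 = 264.5000; (r_i+r_j)·cross = 19·264.5000 = 5025.5000
edge 4: (4.5,30.5)→(3.5,13.5)  cross = 4.5·13.5 − 3.5·30.5 = -46.0000; (r_i+r_j)·cross = 8·-46.0000 = -368.0000
Σcross = 531.5000 → A = |Σcross|/2 = 265.7500 mm²
Σ(r_i+r_j)·cross = 16882.5000 → first moment M = |Σ|/6 = 2813.7500
R_c = M/A = 2813.7500/265.7500 = 10.5880 mm
θ = 244° = 4.258603 rad
V = θ·R_c·A = 4.258603·10.5880·265.7500 = 11982.645 mm³

Volume = 11982.645 mm³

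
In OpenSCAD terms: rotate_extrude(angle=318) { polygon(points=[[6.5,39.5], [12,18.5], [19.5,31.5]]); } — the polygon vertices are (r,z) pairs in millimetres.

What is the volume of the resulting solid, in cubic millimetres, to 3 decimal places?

Volume = 8049.563 mm³

Profile (r,z), 3 vertices: (6.5,39.5) (12,18.5) (19.5,31.5)
edge 0: (6.5,39.5)→(12,18.5)  cross = 6.5·18.5 − 12·39.5 = -353.7500; (r_i+r_j)·cross = 18.5·-353.7500 = -6544.3750
edge 1: (12,18.5)→(19.5,31.5)  cross = 12·31.5 − 19.5·18.5 = 17.2500; (r_i+r_j)·cross = 31.5·17.2500 = 543.3750
edge 2: (19.5,31.5)→(6.5,39.5)  cross = 19.5·39.5 − 6.5·31.5 = 565.5000; (r_i+r_j)·cross = 26·565.5000 = 14703.0000
Σcross = 229.0000 → A = |Σcross|/2 = 114.5000 mm²
Σ(r_i+r_j)·cross = 8702.0000 → first moment M = |Σ|/6 = 1450.3333
R_c = M/A = 1450.3333/114.5000 = 12.6667 mm
θ = 318° = 5.550147 rad
V = θ·R_c·A = 5.550147·12.6667·114.5000 = 8049.563 mm³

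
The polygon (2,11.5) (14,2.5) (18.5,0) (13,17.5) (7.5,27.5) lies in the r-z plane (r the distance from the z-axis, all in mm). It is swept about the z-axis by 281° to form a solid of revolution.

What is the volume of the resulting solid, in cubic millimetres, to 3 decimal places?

Profile (r,z), 5 vertices: (2,11.5) (14,2.5) (18.5,0) (13,17.5) (7.5,27.5)
edge 0: (2,11.5)→(14,2.5)  cross = 2·2.5 − 14·11.5 = -156.0000; (r_i+r_j)·cross = 16·-156.0000 = -2496.0000
edge 1: (14,2.5)→(18.5,0)  cross = 14·0 − 18.5·2.5 = -46.2500; (r_i+r_j)·cross = 32.5·-46.2500 = -1503.1250
edge 2: (18.5,0)→(13,17.5)  cross = 18.5·17.5 − 13·0 = 323.7500; (r_i+r_j)·cross = 31.5·323.7500 = 10198.1250
edge 3: (13,17.5)→(7.5,27.5)  cross = 13·27.5 − 7.5·17.5 = 226.2500; (r_i+r_j)·cross = 20.5·226.2500 = 4638.1250
edge 4: (7.5,27.5)→(2,11.5)  cross = 7.5·11.5 − 2·27.5 = 31.2500; (r_i+r_j)·cross = 9.5·31.2500 = 296.8750
Σcross = 379.0000 → A = |Σcross|/2 = 189.5000 mm²
Σ(r_i+r_j)·cross = 11134.0000 → first moment M = |Σ|/6 = 1855.6667
R_c = M/A = 1855.6667/189.5000 = 9.7924 mm
θ = 281° = 4.904375 rad
V = θ·R_c·A = 4.904375·9.7924·189.5000 = 9100.886 mm³

Volume = 9100.886 mm³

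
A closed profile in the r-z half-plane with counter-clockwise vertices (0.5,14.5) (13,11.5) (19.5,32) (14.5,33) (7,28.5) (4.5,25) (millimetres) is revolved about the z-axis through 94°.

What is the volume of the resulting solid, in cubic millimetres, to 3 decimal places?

Profile (r,z), 6 vertices: (0.5,14.5) (13,11.5) (19.5,32) (14.5,33) (7,28.5) (4.5,25)
edge 0: (0.5,14.5)→(13,11.5)  cross = 0.5·11.5 − 13·14.5 = -182.7500; (r_i+r_j)·cross = 13.5·-182.7500 = -2467.1250
edge 1: (13,11.5)→(19.5,32)  cross = 13·32 − 19.5·11.5 = 191.7500; (r_i+r_j)·cross = 32.5·191.7500 = 6231.8750
edge 2: (19.5,32)→(14.5,33)  cross = 19.5·33 − 14.5·32 = 179.5000; (r_i+r_j)·cross = 34·179.5000 = 6103.0000
edge 3: (14.5,33)→(7,28.5)  cross = 14.5·28.5 − 7·33 = 182.2500; (r_i+r_j)·cross = 21.5·182.2500 = 3918.3750
edge 4: (7,28.5)→(4.5,25)  cross = 7·25 − 4.5·28.5 = 46.7500; (r_i+r_j)·cross = 11.5·46.7500 = 537.6250
edge 5: (4.5,25)→(0.5,14.5)  cross = 4.5·14.5 − 0.5·25 = 52.7500; (r_i+r_j)·cross = 5·52.7500 = 263.7500
Σcross = 470.2500 → A = |Σcross|/2 = 235.1250 mm²
Σ(r_i+r_j)·cross = 14587.5000 → first moment M = |Σ|/6 = 2431.2500
R_c = M/A = 2431.2500/235.1250 = 10.3402 mm
θ = 94° = 1.640609 rad
V = θ·R_c·A = 1.640609·10.3402·235.1250 = 3988.732 mm³

Volume = 3988.732 mm³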